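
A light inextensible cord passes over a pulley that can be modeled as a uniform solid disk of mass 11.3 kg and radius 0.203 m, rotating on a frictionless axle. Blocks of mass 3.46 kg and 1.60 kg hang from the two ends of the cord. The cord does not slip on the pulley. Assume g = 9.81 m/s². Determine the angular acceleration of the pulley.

I = ½MR² = (1/2)(11.3)(0.203)² = 0.2328 kg·m².
Heavier block: m₁g − T₁ = m₁a. Lighter block: T₂ − m₂g = m₂a.
Pulley: (T₁ − T₂)R = Iα = I(a/R), so T₁ − T₂ = (I/R²)a = (1/2)M_p a = 5.650·a.
Adding the three: (m₁ − m₂)g = (m₁ + m₂ + 5.650)a, so a = (3.46 − 1.60)(9.81)/(3.46 + 1.60 + 5.650) = 1.704 m/s².
α = a/R = 1.704/0.203 = 8.393 rad/s².

α ≈ 8.39 rad/s²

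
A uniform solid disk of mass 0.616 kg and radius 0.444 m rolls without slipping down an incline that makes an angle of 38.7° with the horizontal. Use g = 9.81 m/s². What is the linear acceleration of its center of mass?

Translation along the incline: Mg sinθ − f = Ma.
Rotation about the center: fR = Iα with I = ½MR². No-slip gives a = αR, so f = (I/R²)a = (1/2)M a.
Substituting: Mg sinθ = (1 + 0.5000)Ma, so a = g sinθ/(1 + 0.5000) = (9.81) sin 38.7° / 1.500 = 4.089 m/s².

a ≈ 4.09 m/s²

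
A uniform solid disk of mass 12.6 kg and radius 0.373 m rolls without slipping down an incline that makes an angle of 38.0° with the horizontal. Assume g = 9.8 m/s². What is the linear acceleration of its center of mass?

Translation along the incline: Mg sinθ − f = Ma.
Rotation about the center: fR = Iα with I = ½MR². No-slip gives a = αR, so f = (I/R²)a = (1/2)M a.
Substituting: Mg sinθ = (1 + 0.5000)Ma, so a = g sinθ/(1 + 0.5000) = (9.8) sin 38.0° / 1.500 = 4.022 m/s².

a ≈ 4.02 m/s²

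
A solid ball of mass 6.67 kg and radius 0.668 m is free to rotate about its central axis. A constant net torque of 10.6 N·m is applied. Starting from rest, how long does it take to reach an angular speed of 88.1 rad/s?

I = (2/5)MR² = (2/5)(6.67)(0.668)² = 1.191 kg·m².
α = τ/I = 10.6/1.191 = 8.904 rad/s².
ω = αt ⇒ t = ω/α = 88.1/8.904 = 9.895 s.

t ≈ 9.89 s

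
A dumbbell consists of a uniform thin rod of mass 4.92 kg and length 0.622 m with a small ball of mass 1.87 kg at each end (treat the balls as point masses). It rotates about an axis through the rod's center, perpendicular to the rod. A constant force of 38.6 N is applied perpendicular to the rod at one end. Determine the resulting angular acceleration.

α ≈ 23.1 rad/s²

I_rod = (1/12)ML² = (1/12)(4.92)(0.622)² = 0.1586 kg·m².
I_balls = 2·m·(L/2)² = 2(1.87)(0.3110)² = 0.3617 kg·m².
Total I = 0.5204 kg·m².
τ = F·(L/2) = (38.6)(0.311) = 12.00 N·m.
α = τ/I = 12.00/0.5204 = 23.07 rad/s².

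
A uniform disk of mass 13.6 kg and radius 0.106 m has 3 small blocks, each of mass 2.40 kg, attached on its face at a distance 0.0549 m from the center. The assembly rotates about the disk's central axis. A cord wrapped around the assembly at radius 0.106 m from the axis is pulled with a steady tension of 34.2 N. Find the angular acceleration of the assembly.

α ≈ 37.0 rad/s²

I_disk = ½MR² = ½(13.6)(0.106)² = 0.07640 kg·m².
I_blocks = 3·m·r² = 3(2.40)(0.0549)² = 0.02170 kg·m².
Total I = 0.09811 kg·m².
τ = F r = (34.2)(0.106) = 3.625 N·m.
α = τ/I = 3.625/0.09811 = 36.95 rad/s².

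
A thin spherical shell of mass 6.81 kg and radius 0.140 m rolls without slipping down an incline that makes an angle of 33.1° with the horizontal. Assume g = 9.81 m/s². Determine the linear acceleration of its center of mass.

Translation along the incline: Mg sinθ − f = Ma.
Rotation about the center: fR = Iα with I = (2/3)MR². No-slip gives a = αR, so f = (I/R²)a = (2/3)M a.
Substituting: Mg sinθ = (1 + 0.6667)Ma, so a = g sinθ/(1 + 0.6667) = (9.81) sin 33.1° / 1.667 = 3.214 m/s².

a ≈ 3.21 m/s²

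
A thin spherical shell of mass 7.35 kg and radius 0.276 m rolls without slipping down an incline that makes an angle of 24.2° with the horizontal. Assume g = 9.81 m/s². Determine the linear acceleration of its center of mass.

a ≈ 2.41 m/s²

Translation along the incline: Mg sinθ − f = Ma.
Rotation about the center: fR = Iα with I = (2/3)MR². No-slip gives a = αR, so f = (I/R²)a = (2/3)M a.
Substituting: Mg sinθ = (1 + 0.6667)Ma, so a = g sinθ/(1 + 0.6667) = (9.81) sin 24.2° / 1.667 = 2.413 m/s².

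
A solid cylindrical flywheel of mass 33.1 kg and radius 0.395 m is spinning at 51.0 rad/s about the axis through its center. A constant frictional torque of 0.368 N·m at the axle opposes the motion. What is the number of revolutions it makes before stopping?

≈ 1450 revolutions

I = ½MR² = (1/2)(33.1)(0.395)² = 2.582 kg·m².
The net torque has magnitude 0.368 N·m, opposing ω.
|α| = τ/I = 0.3680/2.582 = 0.1425 rad/s² (deceleration).
ω² = ω₀² − 2|α|θ with ω = 0 ⇒ θ = ω₀²/(2|α|) = 9125 rad = 1452 rev.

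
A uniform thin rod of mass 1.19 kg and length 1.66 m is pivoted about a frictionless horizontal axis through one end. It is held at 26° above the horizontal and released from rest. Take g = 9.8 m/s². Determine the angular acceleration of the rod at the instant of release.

About the pivot, I = (1/3)ML² = (1/3)(1.19)(1.66)² = 1.093 kg·m².
The weight acts at the center, a distance L/2 = 0.8300 m from the pivot; τ = Mg(L/2) cos 26° = 8.700 N·m.
α = τ/I = 8.700/1.093 = 7.959 rad/s².

α ≈ 7.96 rad/s²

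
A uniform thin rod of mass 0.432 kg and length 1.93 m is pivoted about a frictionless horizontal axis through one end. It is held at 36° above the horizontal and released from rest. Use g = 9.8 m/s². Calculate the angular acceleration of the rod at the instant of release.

About the pivot, I = (1/3)ML² = (1/3)(0.432)(1.93)² = 0.5364 kg·m².
The weight acts at the center, a distance L/2 = 0.9650 m from the pivot; τ = Mg(L/2) cos 36° = 3.305 N·m.
α = τ/I = 3.305/0.5364 = 6.162 rad/s².

α ≈ 6.16 rad/s²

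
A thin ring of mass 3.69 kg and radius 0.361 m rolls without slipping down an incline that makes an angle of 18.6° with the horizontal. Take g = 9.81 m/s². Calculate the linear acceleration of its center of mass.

Translation along the incline: Mg sinθ − f = Ma.
Rotation about the center: fR = Iα with I = MR². No-slip gives a = αR, so f = (I/R²)a = M a.
Substituting: Mg sinθ = (1 + 1.000)Ma, so a = g sinθ/(1 + 1.000) = (9.81) sin 18.6° / 2.000 = 1.564 m/s².

a ≈ 1.56 m/s²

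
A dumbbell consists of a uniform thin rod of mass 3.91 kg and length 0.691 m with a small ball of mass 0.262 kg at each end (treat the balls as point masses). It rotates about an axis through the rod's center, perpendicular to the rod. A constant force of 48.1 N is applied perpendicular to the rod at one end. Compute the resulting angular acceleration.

α ≈ 76.2 rad/s²

I_rod = (1/12)ML² = (1/12)(3.91)(0.691)² = 0.1556 kg·m².
I_balls = 2·m·(L/2)² = 2(0.262)(0.3455)² = 0.06255 kg·m².
Total I = 0.2181 kg·m².
τ = F·(L/2) = (48.1)(0.345) = 16.62 N·m.
α = τ/I = 16.62/0.2181 = 76.19 rad/s².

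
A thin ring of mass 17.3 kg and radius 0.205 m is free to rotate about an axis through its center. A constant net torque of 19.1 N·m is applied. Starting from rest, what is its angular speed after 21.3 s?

ω ≈ 560 rad/s

I = MR² = (17.3)(0.205)² = 0.7270 kg·m².
α = τ/I = 19.1/0.7270 = 26.27 rad/s².
ω = ω₀ + αt = 0 + (26.27)(21.3) = 559.6 rad/s.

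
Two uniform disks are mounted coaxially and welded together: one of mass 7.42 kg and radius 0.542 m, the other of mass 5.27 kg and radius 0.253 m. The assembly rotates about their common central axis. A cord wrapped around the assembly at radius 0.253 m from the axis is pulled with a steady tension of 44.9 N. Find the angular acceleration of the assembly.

I = ½M₁R₁² + ½M₂R₂² = ½(7.42)(0.542)² + ½(5.27)(0.253)² = 1.259 kg·m².
τ = F r = (44.9)(0.253) = 11.36 N·m.
α = τ/I = 11.36/1.259 = 9.026 rad/s².

α ≈ 9.03 rad/s²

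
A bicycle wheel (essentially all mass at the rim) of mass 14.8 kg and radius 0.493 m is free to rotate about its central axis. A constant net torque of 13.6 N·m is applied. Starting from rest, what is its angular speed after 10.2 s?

ω ≈ 38.6 rad/s

I = MR² = (14.8)(0.493)² = 3.597 kg·m².
α = τ/I = 13.6/3.597 = 3.781 rad/s².
ω = ω₀ + αt = 0 + (3.781)(10.2) = 38.56 rad/s.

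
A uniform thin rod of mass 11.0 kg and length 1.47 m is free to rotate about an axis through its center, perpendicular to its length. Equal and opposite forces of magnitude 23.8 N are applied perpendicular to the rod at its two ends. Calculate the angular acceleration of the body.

α ≈ 17.7 rad/s²

I = (1/12)ML² = (1/12)(11.0)(1.47)² = 1.981 kg·m².
The couple gives τ = F·(L/2) + F·(L/2) = F L = (23.8)(1.47) = 34.99 N·m.
From τ = Iα: α = 34.99/1.981 = 17.66 rad/s².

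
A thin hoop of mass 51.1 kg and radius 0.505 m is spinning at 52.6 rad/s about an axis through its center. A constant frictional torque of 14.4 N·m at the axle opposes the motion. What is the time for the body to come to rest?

I = MR² = (51.1)(0.505)² = 13.03 kg·m².
The net torque has magnitude 14.4 N·m, opposing ω.
|α| = τ/I = 14.40/13.03 = 1.105 rad/s² (deceleration).
0 = ω₀ − |α|t ⇒ t = ω₀/|α| = 52.6/1.105 = 47.60 s.

t ≈ 47.6 s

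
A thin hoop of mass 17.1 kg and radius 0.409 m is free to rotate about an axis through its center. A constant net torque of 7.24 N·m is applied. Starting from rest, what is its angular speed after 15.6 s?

ω ≈ 39.5 rad/s

I = MR² = (17.1)(0.409)² = 2.861 kg·m².
α = τ/I = 7.24/2.861 = 2.531 rad/s².
ω = ω₀ + αt = 0 + (2.531)(15.6) = 39.48 rad/s.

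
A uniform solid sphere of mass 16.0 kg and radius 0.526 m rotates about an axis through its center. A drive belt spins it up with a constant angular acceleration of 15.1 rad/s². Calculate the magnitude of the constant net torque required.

τ ≈ 26.7 N·m

I = (2/5)MR² = (2/5)(16.0)(0.526)² = 1.771 kg·m².
τ = Iα = (1.771)(15.10) = 26.74 N·m.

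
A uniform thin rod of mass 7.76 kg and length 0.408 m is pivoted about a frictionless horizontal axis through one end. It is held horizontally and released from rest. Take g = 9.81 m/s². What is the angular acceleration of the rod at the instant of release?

α ≈ 36.1 rad/s²

About the pivot, I = (1/3)ML² = (1/3)(7.76)(0.408)² = 0.4306 kg·m².
The weight acts at the center, a distance L/2 = 0.2040 m from the pivot; τ = Mg(L/2) = 15.53 N·m.
α = τ/I = 15.53/0.4306 = 36.07 rad/s².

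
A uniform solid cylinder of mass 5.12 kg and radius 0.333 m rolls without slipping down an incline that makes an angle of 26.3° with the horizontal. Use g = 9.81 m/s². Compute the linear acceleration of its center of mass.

Translation along the incline: Mg sinθ − f = Ma.
Rotation about the center: fR = Iα with I = ½MR². No-slip gives a = αR, so f = (I/R²)a = (1/2)M a.
Substituting: Mg sinθ = (1 + 0.5000)Ma, so a = g sinθ/(1 + 0.5000) = (9.81) sin 26.3° / 1.500 = 2.898 m/s².

a ≈ 2.90 m/s²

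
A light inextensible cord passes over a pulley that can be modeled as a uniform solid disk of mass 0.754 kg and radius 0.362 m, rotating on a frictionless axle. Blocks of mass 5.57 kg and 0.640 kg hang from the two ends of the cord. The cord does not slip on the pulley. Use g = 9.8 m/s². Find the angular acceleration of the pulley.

α ≈ 20.3 rad/s²

I = ½MR² = (1/2)(0.754)(0.362)² = 0.04940 kg·m².
Heavier block: m₁g − T₁ = m₁a. Lighter block: T₂ − m₂g = m₂a.
Pulley: (T₁ − T₂)R = Iα = I(a/R), so T₁ − T₂ = (I/R²)a = (1/2)M_p a = 0.3770·a.
Adding the three: (m₁ − m₂)g = (m₁ + m₂ + 0.3770)a, so a = (5.57 − 0.640)(9.8)/(5.57 + 0.640 + 0.3770) = 7.335 m/s².
α = a/R = 7.335/0.362 = 20.26 rad/s².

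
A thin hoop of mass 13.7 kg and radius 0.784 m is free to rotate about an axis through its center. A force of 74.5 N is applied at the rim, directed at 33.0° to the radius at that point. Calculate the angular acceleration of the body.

α ≈ 3.78 rad/s²

I = MR² = (13.7)(0.784)² = 8.421 kg·m².
Only the tangential component produces torque: τ = F R sinθ = (74.5)(0.784) sin 33.0° = 31.81 N·m.
Newton's second law for rotation, τ = Iα, gives α = τ/I = 31.81/8.421 = 3.778 rad/s².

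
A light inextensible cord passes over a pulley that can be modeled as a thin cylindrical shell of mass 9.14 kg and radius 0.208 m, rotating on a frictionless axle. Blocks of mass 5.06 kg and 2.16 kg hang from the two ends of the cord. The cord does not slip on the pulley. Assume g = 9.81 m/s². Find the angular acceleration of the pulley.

α ≈ 8.36 rad/s²

I = MR² = (9.14)(0.208)² = 0.3954 kg·m².
Heavier block: m₁g − T₁ = m₁a. Lighter block: T₂ − m₂g = m₂a.
Pulley: (T₁ − T₂)R = Iα = I(a/R), so T₁ − T₂ = (I/R²)a = 1·M_p a = 9.140·a.
Adding the three: (m₁ − m₂)g = (m₁ + m₂ + 9.140)a, so a = (5.06 − 2.16)(9.81)/(5.06 + 2.16 + 9.140) = 1.739 m/s².
α = a/R = 1.739/0.208 = 8.360 rad/s².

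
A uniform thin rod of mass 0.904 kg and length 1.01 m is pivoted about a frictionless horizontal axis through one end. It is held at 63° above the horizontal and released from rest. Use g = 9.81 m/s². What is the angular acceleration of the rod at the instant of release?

About the pivot, I = (1/3)ML² = (1/3)(0.904)(1.01)² = 0.3074 kg·m².
The weight acts at the center, a distance L/2 = 0.5050 m from the pivot; τ = Mg(L/2) cos 63° = 2.033 N·m.
α = τ/I = 2.033/0.3074 = 6.614 rad/s².

α ≈ 6.61 rad/s²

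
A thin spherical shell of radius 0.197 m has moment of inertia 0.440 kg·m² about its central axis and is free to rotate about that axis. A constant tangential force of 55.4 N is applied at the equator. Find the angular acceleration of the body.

α ≈ 24.8 rad/s²

τ = F R = (55.4)(0.197) = 10.91 N·m.
From τ = Iα: α = 10.91/0.4400 = 24.80 rad/s².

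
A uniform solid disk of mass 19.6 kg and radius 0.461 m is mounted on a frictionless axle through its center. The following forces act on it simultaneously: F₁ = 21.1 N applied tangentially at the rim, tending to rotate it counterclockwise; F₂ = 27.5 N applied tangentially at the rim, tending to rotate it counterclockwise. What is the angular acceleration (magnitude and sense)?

α ≈ 10.8 rad/s², counterclockwise

I = ½MR² = (1/2)(19.6)(0.461)² = 2.083 kg·m².
Taking counterclockwise as positive: τ₁ = +(21.1)(0.461) = +9.727 N·m; τ₂ = +(27.5)(0.461) = +12.68 N·m.
Net torque τ = 22.40 N·m.
α = τ/I = 22.40/2.083 = 10.76 rad/s².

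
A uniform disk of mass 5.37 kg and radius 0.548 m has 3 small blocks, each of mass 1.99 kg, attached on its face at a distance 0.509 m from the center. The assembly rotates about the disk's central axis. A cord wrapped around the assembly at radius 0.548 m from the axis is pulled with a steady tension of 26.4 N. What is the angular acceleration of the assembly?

α ≈ 6.15 rad/s²

I_disk = ½MR² = ½(5.37)(0.548)² = 0.8063 kg·m².
I_blocks = 3·m·r² = 3(1.99)(0.509)² = 1.547 kg·m².
Total I = 2.353 kg·m².
τ = F r = (26.4)(0.548) = 14.47 N·m.
α = τ/I = 14.47/2.353 = 6.148 rad/s².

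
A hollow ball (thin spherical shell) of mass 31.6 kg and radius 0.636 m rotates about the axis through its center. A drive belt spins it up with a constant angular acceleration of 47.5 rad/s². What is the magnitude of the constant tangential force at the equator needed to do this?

F ≈ 636 N

I = (2/3)MR² = (2/3)(31.6)(0.636)² = 8.521 kg·m².
The required torque is τ = Iα = (8.521)(47.50) = 404.8 N·m.
A tangential force at the equator gives τ = FR, so F = τ/R = 404.8/0.636 = 636.4 N.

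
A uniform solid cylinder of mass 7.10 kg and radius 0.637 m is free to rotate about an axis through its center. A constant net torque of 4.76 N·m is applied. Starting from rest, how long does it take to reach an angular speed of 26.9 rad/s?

t ≈ 8.14 s

I = ½MR² = (1/2)(7.10)(0.637)² = 1.440 kg·m².
α = τ/I = 4.76/1.440 = 3.304 rad/s².
ω = αt ⇒ t = ω/α = 26.9/3.304 = 8.141 s.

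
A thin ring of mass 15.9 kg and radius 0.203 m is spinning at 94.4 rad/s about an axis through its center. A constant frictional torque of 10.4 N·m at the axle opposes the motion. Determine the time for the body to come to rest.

t ≈ 5.95 s

I = MR² = (15.9)(0.203)² = 0.6552 kg·m².
The net torque has magnitude 10.4 N·m, opposing ω.
|α| = τ/I = 10.40/0.6552 = 15.87 rad/s² (deceleration).
0 = ω₀ − |α|t ⇒ t = ω₀/|α| = 94.4/15.87 = 5.947 s.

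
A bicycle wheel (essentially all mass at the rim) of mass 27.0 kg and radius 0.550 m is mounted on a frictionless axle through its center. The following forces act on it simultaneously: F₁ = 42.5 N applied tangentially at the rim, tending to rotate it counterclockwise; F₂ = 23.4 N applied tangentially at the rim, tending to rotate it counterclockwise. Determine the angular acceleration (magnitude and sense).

α ≈ 4.44 rad/s², counterclockwise

I = MR² = (27.0)(0.550)² = 8.168 kg·m².
Taking counterclockwise as positive: τ₁ = +(42.5)(0.550) = +23.38 N·m; τ₂ = +(23.4)(0.550) = +12.87 N·m.
Net torque τ = 36.25 N·m.
α = τ/I = 36.25/8.168 = 4.438 rad/s².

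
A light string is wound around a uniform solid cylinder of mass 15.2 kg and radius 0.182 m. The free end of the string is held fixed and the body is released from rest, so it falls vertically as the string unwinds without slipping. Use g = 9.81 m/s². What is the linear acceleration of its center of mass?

Translation: Mg − T = Ma. Rotation about the center: TR = Iα with I = ½MR².
With a = αR: T = (I/R²)a = (1/2)M a, so Mg = (1 + 0.5000)Ma.
a = g/(1 + 0.5000) = 9.81/1.500 = 6.540 m/s².

a ≈ 6.54 m/s²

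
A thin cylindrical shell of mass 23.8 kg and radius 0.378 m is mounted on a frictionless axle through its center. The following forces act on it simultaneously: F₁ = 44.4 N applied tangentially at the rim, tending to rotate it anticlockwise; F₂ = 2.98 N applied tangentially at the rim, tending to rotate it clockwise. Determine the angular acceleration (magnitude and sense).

I = MR² = (23.8)(0.378)² = 3.401 kg·m².
Taking anticlockwise as positive: τ₁ = +(44.4)(0.378) = +16.78 N·m; τ₂ = −(2.98)(0.378) = −1.126 N·m.
Net torque τ = 15.66 N·m.
α = τ/I = 15.66/3.401 = 4.604 rad/s².

α ≈ 4.60 rad/s², anticlockwise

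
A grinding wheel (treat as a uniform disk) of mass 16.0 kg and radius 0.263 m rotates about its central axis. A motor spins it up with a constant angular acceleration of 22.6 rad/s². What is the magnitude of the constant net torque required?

τ ≈ 12.5 N·m

I = ½MR² = (1/2)(16.0)(0.263)² = 0.5534 kg·m².
τ = Iα = (0.5534)(22.60) = 12.51 N·m.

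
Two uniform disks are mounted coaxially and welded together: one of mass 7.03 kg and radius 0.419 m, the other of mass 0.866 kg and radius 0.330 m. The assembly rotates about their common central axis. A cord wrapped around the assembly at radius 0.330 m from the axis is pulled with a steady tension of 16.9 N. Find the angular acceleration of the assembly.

I = ½M₁R₁² + ½M₂R₂² = ½(7.03)(0.419)² + ½(0.866)(0.330)² = 0.6643 kg·m².
τ = F r = (16.9)(0.330) = 5.577 N·m.
α = τ/I = 5.577/0.6643 = 8.396 rad/s².

α ≈ 8.40 rad/s²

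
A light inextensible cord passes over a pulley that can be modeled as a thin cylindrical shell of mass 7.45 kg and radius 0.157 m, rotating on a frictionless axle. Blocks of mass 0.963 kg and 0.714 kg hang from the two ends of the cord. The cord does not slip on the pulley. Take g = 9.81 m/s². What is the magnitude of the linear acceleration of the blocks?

I = MR² = (7.45)(0.157)² = 0.1836 kg·m².
Heavier block: m₁g − T₁ = m₁a. Lighter block: T₂ − m₂g = m₂a.
Pulley: (T₁ − T₂)R = Iα = I(a/R), so T₁ − T₂ = (I/R²)a = 1·M_p a = 7.450·a.
Adding the three: (m₁ − m₂)g = (m₁ + m₂ + 7.450)a, so a = (0.963 − 0.714)(9.81)/(0.963 + 0.714 + 7.450) = 0.2676 m/s².

a ≈ 0.268 m/s²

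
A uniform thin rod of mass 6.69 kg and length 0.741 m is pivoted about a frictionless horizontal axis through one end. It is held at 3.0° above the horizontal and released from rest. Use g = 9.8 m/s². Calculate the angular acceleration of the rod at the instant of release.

α ≈ 19.8 rad/s²

About the pivot, I = (1/3)ML² = (1/3)(6.69)(0.741)² = 1.224 kg·m².
The weight acts at the center, a distance L/2 = 0.3705 m from the pivot; τ = Mg(L/2) cos 3.0° = 24.26 N·m.
α = τ/I = 24.26/1.224 = 19.81 rad/s².
(Equivalently α = (3g/(2L)) cos 3.0° = 19.81 rad/s².)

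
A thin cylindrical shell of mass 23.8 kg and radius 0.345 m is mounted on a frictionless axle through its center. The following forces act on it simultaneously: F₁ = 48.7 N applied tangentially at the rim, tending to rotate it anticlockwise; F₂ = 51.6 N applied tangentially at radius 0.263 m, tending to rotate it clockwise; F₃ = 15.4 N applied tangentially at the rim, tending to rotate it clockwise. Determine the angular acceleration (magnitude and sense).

α ≈ 0.735 rad/s², clockwise

I = MR² = (23.8)(0.345)² = 2.833 kg·m².
Taking anticlockwise as positive: τ₁ = +(48.7)(0.345) = +16.80 N·m; τ₂ = −(51.6)(0.263) = −13.57 N·m; τ₃ = −(15.4)(0.345) = −5.313 N·m.
Net torque τ = -2.082 N·m.
α = τ/I = -2.082/2.833 = -0.7351 rad/s².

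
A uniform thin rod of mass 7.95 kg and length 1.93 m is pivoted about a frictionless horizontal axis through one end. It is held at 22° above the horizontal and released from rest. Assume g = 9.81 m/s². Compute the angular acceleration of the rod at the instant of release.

α ≈ 7.07 rad/s²

About the pivot, I = (1/3)ML² = (1/3)(7.95)(1.93)² = 9.871 kg·m².
The weight acts at the center, a distance L/2 = 0.9650 m from the pivot; τ = Mg(L/2) cos 22° = 69.78 N·m.
α = τ/I = 69.78/9.871 = 7.069 rad/s².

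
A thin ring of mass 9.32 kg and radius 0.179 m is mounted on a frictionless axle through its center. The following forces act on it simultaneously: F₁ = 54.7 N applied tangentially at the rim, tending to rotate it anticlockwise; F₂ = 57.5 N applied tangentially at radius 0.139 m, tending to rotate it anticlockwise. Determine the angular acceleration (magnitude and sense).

I = MR² = (9.32)(0.179)² = 0.2986 kg·m².
Taking anticlockwise as positive: τ₁ = +(54.7)(0.179) = +9.791 N·m; τ₂ = +(57.5)(0.139) = +7.993 N·m.
Net torque τ = 17.78 N·m.
α = τ/I = 17.78/0.2986 = 59.55 rad/s².

α ≈ 59.6 rad/s², anticlockwise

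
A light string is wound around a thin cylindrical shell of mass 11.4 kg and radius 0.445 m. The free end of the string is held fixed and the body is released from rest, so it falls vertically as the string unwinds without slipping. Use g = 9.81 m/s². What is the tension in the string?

T ≈ 55.9 N

Translation: Mg − T = Ma. Rotation about the center: TR = Iα with I = MR².
With a = αR: T = (I/R²)a = M a, so Mg = (1 + 1.000)Ma.
a = g/(1 + 1.000) = 9.81/2.000 = 4.905 m/s².
T = 1.000·M·a = (1.000)(11.4)(4.905) = 55.92 N.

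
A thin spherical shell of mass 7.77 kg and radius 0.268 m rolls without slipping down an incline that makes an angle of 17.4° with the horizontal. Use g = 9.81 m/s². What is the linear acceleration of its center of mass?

Translation along the incline: Mg sinθ − f = Ma.
Rotation about the center: fR = Iα with I = (2/3)MR². No-slip gives a = αR, so f = (I/R²)a = (2/3)M a.
Substituting: Mg sinθ = (1 + 0.6667)Ma, so a = g sinθ/(1 + 0.6667) = (9.81) sin 17.4° / 1.667 = 1.760 m/s².

a ≈ 1.76 m/s²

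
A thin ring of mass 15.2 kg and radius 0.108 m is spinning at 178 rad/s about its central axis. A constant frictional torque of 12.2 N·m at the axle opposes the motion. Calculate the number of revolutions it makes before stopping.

≈ 36.6 revolutions

I = MR² = (15.2)(0.108)² = 0.1773 kg·m².
The net torque has magnitude 12.2 N·m, opposing ω.
|α| = τ/I = 12.20/0.1773 = 68.81 rad/s² (deceleration).
ω² = ω₀² − 2|α|θ with ω = 0 ⇒ θ = ω₀²/(2|α|) = 230.2 rad = 36.64 rev.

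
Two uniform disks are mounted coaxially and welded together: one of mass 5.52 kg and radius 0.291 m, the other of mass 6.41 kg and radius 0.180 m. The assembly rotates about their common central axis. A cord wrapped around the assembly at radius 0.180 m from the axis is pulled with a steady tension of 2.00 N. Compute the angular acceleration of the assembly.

α ≈ 1.07 rad/s²

I = ½M₁R₁² + ½M₂R₂² = ½(5.52)(0.291)² + ½(6.41)(0.180)² = 0.3376 kg·m².
τ = F r = (2.00)(0.180) = 0.3600 N·m.
α = τ/I = 0.3600/0.3376 = 1.066 rad/s².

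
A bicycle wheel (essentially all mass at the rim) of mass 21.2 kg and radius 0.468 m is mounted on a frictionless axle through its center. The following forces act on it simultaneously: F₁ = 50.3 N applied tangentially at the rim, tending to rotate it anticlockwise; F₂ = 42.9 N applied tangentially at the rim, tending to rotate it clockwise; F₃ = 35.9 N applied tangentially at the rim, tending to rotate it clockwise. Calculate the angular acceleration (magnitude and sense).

α ≈ 2.87 rad/s², clockwise

I = MR² = (21.2)(0.468)² = 4.643 kg·m².
Taking anticlockwise as positive: τ₁ = +(50.3)(0.468) = +23.54 N·m; τ₂ = −(42.9)(0.468) = −20.08 N·m; τ₃ = −(35.9)(0.468) = −16.80 N·m.
Net torque τ = -13.34 N·m.
α = τ/I = -13.34/4.643 = -2.873 rad/s².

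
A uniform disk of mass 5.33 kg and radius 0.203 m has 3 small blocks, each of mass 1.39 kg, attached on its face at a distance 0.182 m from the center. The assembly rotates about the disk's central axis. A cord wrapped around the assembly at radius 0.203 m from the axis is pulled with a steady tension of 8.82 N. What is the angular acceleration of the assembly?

I_disk = ½MR² = ½(5.33)(0.203)² = 0.1098 kg·m².
I_blocks = 3·m·r² = 3(1.39)(0.182)² = 0.1381 kg·m².
Total I = 0.2479 kg·m².
τ = F r = (8.82)(0.203) = 1.790 N·m.
α = τ/I = 1.790/0.2479 = 7.221 rad/s².

α ≈ 7.22 rad/s²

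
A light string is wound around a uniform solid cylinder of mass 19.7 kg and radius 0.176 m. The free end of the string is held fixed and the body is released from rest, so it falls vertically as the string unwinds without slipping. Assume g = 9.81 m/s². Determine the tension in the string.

Translation: Mg − T = Ma. Rotation about the center: TR = Iα with I = ½MR².
With a = αR: T = (I/R²)a = (1/2)M a, so Mg = (1 + 0.5000)Ma.
a = g/(1 + 0.5000) = 9.81/1.500 = 6.540 m/s².
T = 0.5000·M·a = (0.5000)(19.7)(6.540) = 64.42 N.

T ≈ 64.4 N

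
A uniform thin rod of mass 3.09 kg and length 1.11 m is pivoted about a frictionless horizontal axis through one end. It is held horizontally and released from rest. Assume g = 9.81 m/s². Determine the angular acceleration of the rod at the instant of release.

α ≈ 13.3 rad/s²

About the pivot, I = (1/3)ML² = (1/3)(3.09)(1.11)² = 1.269 kg·m².
The weight acts at the center, a distance L/2 = 0.5550 m from the pivot; τ = Mg(L/2) = 16.82 N·m.
α = τ/I = 16.82/1.269 = 13.26 rad/s².
(Equivalently α = (3g/(2L)) = 13.26 rad/s².)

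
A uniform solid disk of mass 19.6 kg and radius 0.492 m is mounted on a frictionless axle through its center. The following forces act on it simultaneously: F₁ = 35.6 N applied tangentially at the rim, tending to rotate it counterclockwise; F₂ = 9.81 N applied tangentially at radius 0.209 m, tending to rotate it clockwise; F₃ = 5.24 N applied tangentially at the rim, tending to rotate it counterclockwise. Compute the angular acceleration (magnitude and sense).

I = ½MR² = (1/2)(19.6)(0.492)² = 2.372 kg·m².
Taking counterclockwise as positive: τ₁ = +(35.6)(0.492) = +17.52 N·m; τ₂ = −(9.81)(0.209) = −2.050 N·m; τ₃ = +(5.24)(0.492) = +2.578 N·m.
Net torque τ = 18.04 N·m.
α = τ/I = 18.04/2.372 = 7.606 rad/s².

α ≈ 7.61 rad/s², counterclockwise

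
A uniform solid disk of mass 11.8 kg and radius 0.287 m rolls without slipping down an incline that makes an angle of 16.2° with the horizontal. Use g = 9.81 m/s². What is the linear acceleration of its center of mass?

a ≈ 1.82 m/s²

Translation along the incline: Mg sinθ − f = Ma.
Rotation about the center: fR = Iα with I = ½MR². No-slip gives a = αR, so f = (I/R²)a = (1/2)M a.
Substituting: Mg sinθ = (1 + 0.5000)Ma, so a = g sinθ/(1 + 0.5000) = (9.81) sin 16.2° / 1.500 = 1.825 m/s².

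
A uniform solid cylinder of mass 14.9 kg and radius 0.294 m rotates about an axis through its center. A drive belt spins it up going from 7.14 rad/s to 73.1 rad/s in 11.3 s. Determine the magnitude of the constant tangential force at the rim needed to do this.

I = ½MR² = (1/2)(14.9)(0.294)² = 0.6439 kg·m².
α = Δω/Δt = (73.1 − 7.14)/11.3 = 5.837 rad/s².
The required torque is τ = Iα = (0.6439)(5.837) = 3.759 N·m.
A tangential force at the rim gives τ = FR, so F = τ/R = 3.759/0.294 = 12.79 N.

F ≈ 12.8 N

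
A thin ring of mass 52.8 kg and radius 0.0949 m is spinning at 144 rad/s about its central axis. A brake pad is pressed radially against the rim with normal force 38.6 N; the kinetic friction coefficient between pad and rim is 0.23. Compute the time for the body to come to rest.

t ≈ 81.3 s

I = MR² = (52.8)(0.0949)² = 0.4755 kg·m².
Friction force f = μN = (0.23)(38.6) = 8.878 N at the rim; torque magnitude τ = fR = 0.8425 N·m, opposing ω.
|α| = τ/I = 0.8425/0.4755 = 1.772 rad/s² (deceleration).
0 = ω₀ − |α|t ⇒ t = ω₀/|α| = 144/1.772 = 81.27 s.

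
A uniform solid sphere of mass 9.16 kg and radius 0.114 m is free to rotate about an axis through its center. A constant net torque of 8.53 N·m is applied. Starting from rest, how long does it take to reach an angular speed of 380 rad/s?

I = (2/5)MR² = (2/5)(9.16)(0.114)² = 0.04762 kg·m².
α = τ/I = 8.53/0.04762 = 179.1 rad/s².
ω = αt ⇒ t = ω/α = 380/179.1 = 2.121 s.

t ≈ 2.12 s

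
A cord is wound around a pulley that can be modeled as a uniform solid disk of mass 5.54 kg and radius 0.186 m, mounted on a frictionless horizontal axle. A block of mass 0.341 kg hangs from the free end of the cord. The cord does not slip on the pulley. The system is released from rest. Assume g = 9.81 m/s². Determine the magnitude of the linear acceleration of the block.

a ≈ 1.08 m/s²

I = ½MR² = (1/2)(5.54)(0.186)² = 0.09583 kg·m².
Block: mg − T = ma. Pulley: TR = Iα. No-slip: a = αR, so T = (I/R²)a = 2.770·a.
Then mg = (m + 2.770)a, so a = (0.341)(9.81)/(0.341 + 2.770) = 1.075 m/s².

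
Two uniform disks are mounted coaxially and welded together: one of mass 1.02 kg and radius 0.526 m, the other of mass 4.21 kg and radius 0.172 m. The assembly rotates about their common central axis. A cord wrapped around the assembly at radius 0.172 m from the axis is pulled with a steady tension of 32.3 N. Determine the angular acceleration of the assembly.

α ≈ 27.3 rad/s²

I = ½M₁R₁² + ½M₂R₂² = ½(1.02)(0.526)² + ½(4.21)(0.172)² = 0.2034 kg·m².
τ = F r = (32.3)(0.172) = 5.556 N·m.
α = τ/I = 5.556/0.2034 = 27.32 rad/s².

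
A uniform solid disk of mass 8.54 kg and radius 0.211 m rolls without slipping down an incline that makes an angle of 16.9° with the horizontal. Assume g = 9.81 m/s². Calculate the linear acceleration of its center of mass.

a ≈ 1.90 m/s²

Translation along the incline: Mg sinθ − f = Ma.
Rotation about the center: fR = Iα with I = ½MR². No-slip gives a = αR, so f = (I/R²)a = (1/2)M a.
Substituting: Mg sinθ = (1 + 0.5000)Ma, so a = g sinθ/(1 + 0.5000) = (9.81) sin 16.9° / 1.500 = 1.901 m/s².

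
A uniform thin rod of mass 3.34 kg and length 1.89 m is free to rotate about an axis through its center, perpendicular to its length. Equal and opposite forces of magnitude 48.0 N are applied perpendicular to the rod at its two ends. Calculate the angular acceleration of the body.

α ≈ 91.2 rad/s²

I = (1/12)ML² = (1/12)(3.34)(1.89)² = 0.9942 kg·m².
The couple gives τ = F·(L/2) + F·(L/2) = F L = (48.0)(1.89) = 90.72 N·m.
Newton's second law for rotation, τ = Iα, gives α = τ/I = 90.72/0.9942 = 91.25 rad/s².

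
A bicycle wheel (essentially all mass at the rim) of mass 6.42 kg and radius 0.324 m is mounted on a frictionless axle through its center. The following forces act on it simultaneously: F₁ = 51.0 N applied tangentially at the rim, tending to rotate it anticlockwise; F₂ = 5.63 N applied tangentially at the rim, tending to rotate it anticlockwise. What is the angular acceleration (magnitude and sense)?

α ≈ 27.2 rad/s², anticlockwise

I = MR² = (6.42)(0.324)² = 0.6739 kg·m².
Taking anticlockwise as positive: τ₁ = +(51.0)(0.324) = +16.52 N·m; τ₂ = +(5.63)(0.324) = +1.824 N·m.
Net torque τ = 18.35 N·m.
α = τ/I = 18.35/0.6739 = 27.22 rad/s².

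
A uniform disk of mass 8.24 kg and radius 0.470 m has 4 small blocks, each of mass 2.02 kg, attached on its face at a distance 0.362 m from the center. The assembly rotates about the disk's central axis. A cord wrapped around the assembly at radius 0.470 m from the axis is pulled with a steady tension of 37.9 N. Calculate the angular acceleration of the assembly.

α ≈ 9.05 rad/s²

I_disk = ½MR² = ½(8.24)(0.470)² = 0.9101 kg·m².
I_blocks = 4·m·r² = 4(2.02)(0.362)² = 1.059 kg·m².
Total I = 1.969 kg·m².
τ = F r = (37.9)(0.470) = 17.81 N·m.
α = τ/I = 17.81/1.969 = 9.047 rad/s².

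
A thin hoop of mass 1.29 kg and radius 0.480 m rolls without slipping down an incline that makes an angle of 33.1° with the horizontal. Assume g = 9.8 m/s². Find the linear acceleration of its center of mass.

Translation along the incline: Mg sinθ − f = Ma.
Rotation about the center: fR = Iα with I = MR². No-slip gives a = αR, so f = (I/R²)a = M a.
Substituting: Mg sinθ = (1 + 1.000)Ma, so a = g sinθ/(1 + 1.000) = (9.8) sin 33.1° / 2.000 = 2.676 m/s².

a ≈ 2.68 m/s²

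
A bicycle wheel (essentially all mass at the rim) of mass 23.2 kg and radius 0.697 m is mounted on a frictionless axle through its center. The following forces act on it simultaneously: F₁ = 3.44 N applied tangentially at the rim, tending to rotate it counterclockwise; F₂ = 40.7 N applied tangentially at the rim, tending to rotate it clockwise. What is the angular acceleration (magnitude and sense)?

α ≈ 2.30 rad/s², clockwise

I = MR² = (23.2)(0.697)² = 11.27 kg·m².
Taking counterclockwise as positive: τ₁ = +(3.44)(0.697) = +2.398 N·m; τ₂ = −(40.7)(0.697) = −28.37 N·m.
Net torque τ = -25.97 N·m.
α = τ/I = -25.97/11.27 = -2.304 rad/s².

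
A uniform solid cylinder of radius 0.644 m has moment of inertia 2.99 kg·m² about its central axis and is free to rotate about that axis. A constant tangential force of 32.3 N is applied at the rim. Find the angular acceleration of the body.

τ = F R = (32.3)(0.644) = 20.80 N·m.
From τ = Iα: α = 20.80/2.990 = 6.957 rad/s².

α ≈ 6.96 rad/s²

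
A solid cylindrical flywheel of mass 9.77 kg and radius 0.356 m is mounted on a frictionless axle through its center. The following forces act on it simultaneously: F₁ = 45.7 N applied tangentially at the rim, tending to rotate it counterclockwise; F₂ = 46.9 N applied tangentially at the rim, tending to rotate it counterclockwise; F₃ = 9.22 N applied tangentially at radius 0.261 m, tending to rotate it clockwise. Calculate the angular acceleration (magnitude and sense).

α ≈ 49.4 rad/s², counterclockwise

I = ½MR² = (1/2)(9.77)(0.356)² = 0.6191 kg·m².
Taking counterclockwise as positive: τ₁ = +(45.7)(0.356) = +16.27 N·m; τ₂ = +(46.9)(0.356) = +16.70 N·m; τ₃ = −(9.22)(0.261) = −2.406 N·m.
Net torque τ = 30.56 N·m.
α = τ/I = 30.56/0.6191 = 49.36 rad/s².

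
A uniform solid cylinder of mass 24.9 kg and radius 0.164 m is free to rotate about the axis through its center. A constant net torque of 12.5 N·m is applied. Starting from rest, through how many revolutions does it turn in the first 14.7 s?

≈ 642 revolutions

I = ½MR² = (1/2)(24.9)(0.164)² = 0.3349 kg·m².
α = τ/I = 12.5/0.3349 = 37.33 rad/s².
θ = ½αt² = ½(37.33)(14.7)² = 4033 rad.
Revolutions = θ/(2π) = 641.9.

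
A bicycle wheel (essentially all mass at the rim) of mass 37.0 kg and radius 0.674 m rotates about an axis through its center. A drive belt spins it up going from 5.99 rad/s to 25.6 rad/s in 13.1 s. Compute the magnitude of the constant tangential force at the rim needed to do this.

F ≈ 37.3 N

I = MR² = (37.0)(0.674)² = 16.81 kg·m².
α = Δω/Δt = (25.6 − 5.99)/13.1 = 1.497 rad/s².
The required torque is τ = Iα = (16.81)(1.497) = 25.16 N·m.
A tangential force at the rim gives τ = FR, so F = τ/R = 25.16/0.674 = 37.33 N.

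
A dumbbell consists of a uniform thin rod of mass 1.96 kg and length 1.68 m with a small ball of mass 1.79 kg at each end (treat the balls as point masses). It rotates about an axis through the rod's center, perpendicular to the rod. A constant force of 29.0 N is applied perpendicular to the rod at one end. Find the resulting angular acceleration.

I_rod = (1/12)ML² = (1/12)(1.96)(1.68)² = 0.4610 kg·m².
I_balls = 2·m·(L/2)² = 2(1.79)(0.8400)² = 2.526 kg·m².
Total I = 2.987 kg·m².
τ = F·(L/2) = (29.0)(0.840) = 24.36 N·m.
α = τ/I = 24.36/2.987 = 8.155 rad/s².

α ≈ 8.16 rad/s²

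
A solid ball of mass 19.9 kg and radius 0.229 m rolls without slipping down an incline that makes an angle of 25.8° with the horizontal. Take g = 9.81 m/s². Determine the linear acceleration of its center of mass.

Translation along the incline: Mg sinθ − f = Ma.
Rotation about the center: fR = Iα with I = (2/5)MR². No-slip gives a = αR, so f = (I/R²)a = (2/5)M a.
Substituting: Mg sinθ = (1 + 0.4000)Ma, so a = g sinθ/(1 + 0.4000) = (9.81) sin 25.8° / 1.400 = 3.050 m/s².

a ≈ 3.05 m/s²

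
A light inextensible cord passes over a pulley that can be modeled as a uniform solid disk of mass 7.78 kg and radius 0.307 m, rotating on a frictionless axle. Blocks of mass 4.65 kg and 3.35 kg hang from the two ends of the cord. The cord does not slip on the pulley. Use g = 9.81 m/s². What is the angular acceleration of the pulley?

α ≈ 3.49 rad/s²

I = ½MR² = (1/2)(7.78)(0.307)² = 0.3666 kg·m².
Heavier block: m₁g − T₁ = m₁a. Lighter block: T₂ − m₂g = m₂a.
Pulley: (T₁ − T₂)R = Iα = I(a/R), so T₁ − T₂ = (I/R²)a = (1/2)M_p a = 3.890·a.
Adding the three: (m₁ − m₂)g = (m₁ + m₂ + 3.890)a, so a = (4.65 − 3.35)(9.81)/(4.65 + 3.35 + 3.890) = 1.073 m/s².
α = a/R = 1.073/0.307 = 3.494 rad/s².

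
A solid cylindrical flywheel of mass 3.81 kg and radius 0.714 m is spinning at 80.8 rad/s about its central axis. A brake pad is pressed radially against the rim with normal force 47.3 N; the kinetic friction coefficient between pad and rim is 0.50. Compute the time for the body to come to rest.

I = ½MR² = (1/2)(3.81)(0.714)² = 0.9712 kg·m².
Friction force f = μN = (0.50)(47.3) = 23.65 N at the rim; torque magnitude τ = fR = 16.89 N·m, opposing ω.
|α| = τ/I = 16.89/0.9712 = 17.39 rad/s² (deceleration).
0 = ω₀ − |α|t ⇒ t = ω₀/|α| = 80.8/17.39 = 4.647 s.

t ≈ 4.65 s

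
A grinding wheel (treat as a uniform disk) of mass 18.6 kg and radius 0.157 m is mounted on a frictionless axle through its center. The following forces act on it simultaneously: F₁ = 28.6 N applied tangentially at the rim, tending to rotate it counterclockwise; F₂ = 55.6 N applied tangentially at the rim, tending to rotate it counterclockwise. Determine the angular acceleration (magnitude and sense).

α ≈ 57.7 rad/s², counterclockwise

I = ½MR² = (1/2)(18.6)(0.157)² = 0.2292 kg·m².
Taking counterclockwise as positive: τ₁ = +(28.6)(0.157) = +4.490 N·m; τ₂ = +(55.6)(0.157) = +8.729 N·m.
Net torque τ = 13.22 N·m.
α = τ/I = 13.22/0.2292 = 57.67 rad/s².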